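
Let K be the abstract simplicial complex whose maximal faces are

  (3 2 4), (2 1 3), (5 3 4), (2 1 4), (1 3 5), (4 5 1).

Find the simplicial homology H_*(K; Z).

H_0 ≅ Z,  H_1 = 0,  H_2 ≅ Z.

Order the vertices as 1 < 2 < 3 < 4 < 5. Listing each simplex with vertices in this order, K has dimension 2 with simplices:

  0-simplices (5): [1], [2], [3], [4], [5]
  1-simplices (9): [1,2], [1,3], [1,4], [1,5], [2,3], [2,4], [3,4], [3,5], [4,5]
  2-simplices (6): [1,2,3], [1,2,4], [1,3,5], [1,4,5], [2,3,4], [3,4,5]

giving chain groups C_0 ≅ Z^5, C_1 ≅ Z^9, C_2 ≅ Z^6.

The boundary map ∂_1: C_1 → C_0 maps an edge to its endpoints' difference, ∂[p,q] = q − p. For instance
  ∂[2,4] = [4] − [2].
This gives a 5×9 integer matrix of rank 4; reducing to Smith normal form yields diagonal entries (1,1,1,1).

Boundary ∂_2: C_2 → C_1 maps a triangle to the signed sum of its edges. For instance
  ∂[1,2,4] = [2,4] − [1,4] + [1,2],
  ∂[1,4,5] = [4,5] − [1,5] + [1,4].
As a 9×6 matrix over Z this has rank 5, with invariant factors (1,1,1,1,1).

Now H_k = ker ∂_k / im ∂_{k+1}, so:

  H_0: rank C_0 − rank ∂_1 = 5 − 4 = 1, and the invariant factors of ∂_1 are all 1, so H_0 ≅ Z.
  H_1: rank ker ∂_1 − rank ∂_2 = (9 − 4) − 5 = 0, and the invariant factors of ∂_2 are all 1, so H_1 ≅ 0.
  H_2: rank ker ∂_2 − rank ∂_3 = (6 − 5) − 0 = 1, and there is no ∂_3, so H_2 ≅ Z.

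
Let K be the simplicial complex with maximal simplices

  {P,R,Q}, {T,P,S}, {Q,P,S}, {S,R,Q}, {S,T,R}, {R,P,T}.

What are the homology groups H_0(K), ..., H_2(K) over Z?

Take the total order P < Q < R < S < T on the vertex set. Then K (dimension 2) consists of the simplices:

  0-simplices (5): P, Q, R, S, T
  1-simplices (9): PQ, PR, PS, PT, QR, QS, RS, RT, ST
  2-simplices (6): PQR, PQS, PRT, PST, QRS, RST

Hence C_0 ≅ Z^5, C_1 ≅ Z^9, C_2 ≅ Z^6.

∂_1: C_1 → C_0 maps an edge to its endpoints' difference, ∂[p,q] = q − p. For instance
  ∂QR = R − Q.
This gives a 5×9 integer matrix of rank 4; reducing to Smith normal form yields diagonal entries (1,1,1,1).

Boundary ∂_2: C_2 → C_1 sends each 2-simplex [p,q,r] to [q,r] − [p,r] + [p,q]. For instance
  ∂PRT = RT − PT + PR,
  ∂PQR = QR − PR + PQ.
This gives a 9×6 integer matrix of rank 5; reducing to Smith normal form yields diagonal entries (1,1,1,1,1).

Reading off H_k = ker ∂_k / im ∂_{k+1}:

  H_0: rank C_0 − rank ∂_1 = 5 − 4 = 1, and the invariant factors of ∂_1 are all 1, so H_0 ≅ Z.
  H_1: rank ker ∂_1 − rank ∂_2 = (9 − 4) − 5 = 0, and the invariant factors of ∂_2 are all 1, so H_1 ≅ 0.
  H_2: rank ker ∂_2 − rank ∂_3 = (6 − 5) − 0 = 1, and there is no ∂_3, so H_2 ≅ Z.

H_0 ≅ Z,  H_1 = 0,  H_2 ≅ Z.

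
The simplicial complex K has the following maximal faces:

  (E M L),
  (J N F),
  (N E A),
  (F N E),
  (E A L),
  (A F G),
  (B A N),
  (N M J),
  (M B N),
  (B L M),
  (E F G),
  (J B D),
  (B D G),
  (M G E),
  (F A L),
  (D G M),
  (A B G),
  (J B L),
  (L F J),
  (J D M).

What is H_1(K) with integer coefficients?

We work with the vertex ordering A < B < D < E < F < G < J < L < M < N. The simplices of K, each written with vertices in increasing order, are:

  0-simplices (10): A, B, D, E, F, G, J, L, M, N
  1-simplices (30): AB, AE, AF, AG, AL, AN, BD, BG, BJ, BL, BM, BN, DG, DJ, DM, EF, EG, EL, EM, EN, FG, FJ, FL, FN, GM, JL, JM, JN, LM, MN
  2-simplices (20): ABG, ABN, AEL, AEN, AFG, AFL, BDG, BDJ, BJL, BLM, BMN, DGM, DJM, EFG, EFN, EGM, ELM, FJL, FJN, JMN

Hence C_0 ≅ Z^10, C_1 ≅ Z^30, C_2 ≅ Z^20.

The boundary map ∂_1: C_1 → C_0 is given by ∂[p,q] = [q] − [p]. For instance
  ∂BM = M − B.
The 10×30 boundary matrix has rank 9 and Smith normal form diag(1,1,1,1,1,1,1,1,1).

The boundary map ∂_2: C_2 → C_1 maps a triangle to the signed sum of its edges. For instance
  ∂ELM = LM − EM + EL,
  ∂FJN = JN − FN + FJ.
As a 30×20 matrix over Z this has rank 20, with invariant factors (1,1,1,1,1,1,1,1,1,1,1,1,1,1,1,1,1,1,1,2).

Now H_k = ker ∂_k / im ∂_{k+1}, so:

  H_1: rank ker ∂_1 − rank ∂_2 = (30 − 9) − 20 = 1, and ∂_2 has invariant factor 2 > 1, so H_1 ≅ Z ⊕ Z/2.

H_1 ≅ Z ⊕ Z/2.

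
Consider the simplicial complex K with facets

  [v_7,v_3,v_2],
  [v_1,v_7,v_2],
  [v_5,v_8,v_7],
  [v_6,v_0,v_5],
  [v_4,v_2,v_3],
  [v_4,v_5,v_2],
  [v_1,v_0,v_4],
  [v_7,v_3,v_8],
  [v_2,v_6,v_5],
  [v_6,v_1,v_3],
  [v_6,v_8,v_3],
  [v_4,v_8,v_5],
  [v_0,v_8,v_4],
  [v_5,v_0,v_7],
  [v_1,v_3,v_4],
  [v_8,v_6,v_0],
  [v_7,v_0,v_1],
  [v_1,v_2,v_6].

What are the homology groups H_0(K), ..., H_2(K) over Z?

H_0 ≅ Z,  H_1 ≅ Z × Z/2,  H_2 = 0.

Take the total order v_0 < v_1 < v_2 < v_3 < v_4 < v_5 < v_6 < v_7 < v_8 on the vertex set. Then K (dimension 2) consists of the simplices:

  0-simplices (9): [v_0], [v_1], [v_2], [v_3], [v_4], [v_5], [v_6], [v_7], [v_8]
  1-simplices (27): (27 of them)
  2-simplices (18): (18 of them)

so the chain groups are C_0 ≅ Z^9, C_1 ≅ Z^27, C_2 ≅ Z^18.

The boundary map ∂_1: C_1 → C_0 is given by ∂[p,q] = [q] − [p]. For instance
  ∂[v_4,v_5] = [v_5] − [v_4].
This gives a 9×27 integer matrix of rank 8; reducing to Smith normal form yields diagonal entries (1,1,1,1,1,1,1,1).

The boundary map ∂_2: C_2 → C_1 maps a triangle to the signed sum of its edges. For instance
  ∂[v_4,v_5,v_8] = [v_5,v_8] − [v_4,v_8] + [v_4,v_5],
  ∂[v_0,v_5,v_6] = [v_5,v_6] − [v_0,v_6] + [v_0,v_5].
As a 27×18 matrix over Z this has rank 18, with invariant factors (1,1,1,1,1,1,1,1,1,1,1,1,1,1,1,1,1,2).

Computing H_k = (kernel of ∂_k) / (image of ∂_{k+1}):

  H_0: rank C_0 − rank ∂_1 = 9 − 8 = 1, and the invariant factors of ∂_1 are all 1, so H_0 = Z.
  H_1: rank ker ∂_1 − rank ∂_2 = (27 − 8) − 18 = 1, and ∂_2 has invariant factor 2 > 1, so H_1 = Z × Z/2.
  H_2: rank ker ∂_2 − rank ∂_3 = (18 − 18) − 0 = 0, and there is no ∂_3, so H_2 = 0.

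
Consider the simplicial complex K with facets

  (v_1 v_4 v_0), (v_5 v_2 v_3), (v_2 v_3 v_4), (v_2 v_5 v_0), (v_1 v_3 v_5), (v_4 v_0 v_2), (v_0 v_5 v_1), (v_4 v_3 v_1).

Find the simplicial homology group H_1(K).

Fix the vertex order v_0 < v_1 < v_2 < v_3 < v_4 < v_5 and write every simplex with vertices in increasing order. Then dim K = 2 and the simplices of K are:

  0-simplices (6): [v_0], [v_1], [v_2], [v_3], [v_4], [v_5]
  1-simplices (12): [v_0,v_1], [v_0,v_2], [v_0,v_4], [v_0,v_5], [v_1,v_3], [v_1,v_4], [v_1,v_5], [v_2,v_3], [v_2,v_4], [v_2,v_5], [v_3,v_4], [v_3,v_5]
  2-simplices (8): [v_0,v_1,v_4], [v_0,v_1,v_5], [v_0,v_2,v_4], [v_0,v_2,v_5], [v_1,v_3,v_4], [v_1,v_3,v_5], [v_2,v_3,v_4], [v_2,v_3,v_5]

Hence C_0 ≅ Z^6, C_1 ≅ Z^12, C_2 ≅ Z^8.

Boundary ∂_1: C_1 → C_0 is given by ∂[p,q] = [q] − [p]. For instance
  ∂[v_2,v_5] = [v_5] − [v_2].
This gives a 6×12 integer matrix of rank 5; reducing to Smith normal form yields diagonal entries (1,1,1,1,1).

The boundary map ∂_2: C_2 → C_1 acts by ∂[p,q,r] = [q,r] − [p,r] + [p,q]. For instance
  ∂[v_0,v_1,v_4] = [v_1,v_4] − [v_0,v_4] + [v_0,v_1],
  ∂[v_1,v_3,v_5] = [v_3,v_5] − [v_1,v_5] + [v_1,v_3].
The resulting 12×8 matrix has rank 7, and its Smith normal form has invariant factors (1,1,1,1,1,1,1).

Reading off H_k = ker ∂_k / im ∂_{k+1}:

  H_1: rank ker ∂_1 − rank ∂_2 = (12 − 5) − 7 = 0, and the invariant factors of ∂_2 are all 1, so H_1 = 0.

H_1 ≅ 0.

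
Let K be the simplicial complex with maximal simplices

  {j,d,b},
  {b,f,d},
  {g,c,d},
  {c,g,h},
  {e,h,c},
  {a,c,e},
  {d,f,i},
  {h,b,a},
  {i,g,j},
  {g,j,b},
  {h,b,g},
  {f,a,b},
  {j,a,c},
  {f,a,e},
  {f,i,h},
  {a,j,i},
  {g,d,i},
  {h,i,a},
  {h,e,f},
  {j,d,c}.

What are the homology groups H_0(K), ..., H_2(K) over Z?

Order the vertices as a < b < c < d < e < f < g < h < i < j. Listing each simplex with vertices in this order, K has dimension 2 with simplices:

  0-simplices (10): a, b, c, d, e, f, g, h, i, j
  1-simplices (30): ab, ac, ae, af, ah, ai, aj, bd, bf, bg, bh, bj, cd, ce, cg, ch, cj, df, dg, di, dj, ef, eh, fh, fi, gh, gi, gj, hi, ij
  2-simplices (20): abf, abh, ace, acj, aef, ahi, aij, bdf, bdj, bgh, bgj, cdg, cdj, ceh, cgh, dfi, dgi, efh, fhi, gij

so the chain groups are C_0 ≅ Z^10, C_1 ≅ Z^30, C_2 ≅ Z^20.

The boundary map ∂_1: C_1 → C_0 is given by ∂[p,q] = [q] − [p]. For instance
  ∂dg = g − d.
The 10×30 boundary matrix has rank 9 and Smith normal form diag(1,1,1,1,1,1,1,1,1).

∂_2: C_2 → C_1 maps a triangle to the signed sum of its edges. For instance
  ∂fhi = hi − fi + fh,
  ∂dgi = gi − di + dg.
As a 30×20 matrix over Z this has rank 20, with invariant factors (1,1,1,1,1,1,1,1,1,1,1,1,1,1,1,1,1,1,1,2).

Now H_k = ker ∂_k / im ∂_{k+1}, so:

  H_0: rank C_0 − rank ∂_1 = 10 − 9 = 1, and the invariant factors of ∂_1 are all 1, so H_0 ≅ Z.
  H_1: rank ker ∂_1 − rank ∂_2 = (30 − 9) − 20 = 1, and ∂_2 has invariant factor 2 > 1, so H_1 ≅ Z × Z/2.
  H_2: rank ker ∂_2 − rank ∂_3 = (20 − 20) − 0 = 0, and there is no ∂_3, so H_2 ≅ 0.

H_0 ≅ Z,  H_1 ≅ Z × Z/2,  H_2 = 0.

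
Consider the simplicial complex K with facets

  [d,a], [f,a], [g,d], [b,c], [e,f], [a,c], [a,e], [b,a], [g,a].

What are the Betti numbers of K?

b_0 = 1, b_1 = 3.

Fix the vertex order a < b < c < d < e < f < g and write every simplex with vertices in increasing order. Then dim K = 1 and the simplices of K are:

  0-simplices (7): a, b, c, d, e, f, g
  1-simplices (9): ab, ac, ad, ae, af, ag, bc, dg, ef

so the chain groups are C_0 ≅ Z^7, C_1 ≅ Z^9.

∂_1: C_1 → C_0 sends each edge [p,q] (with p < q) to q − p.
As a 7×9 matrix over Z this has rank 6, with invariant factors (1,1,1,1,1,1).

Now H_k = ker ∂_k / im ∂_{k+1}, so:

  H_0: rank C_0 − rank ∂_1 = 7 − 6 = 1, and the invariant factors of ∂_1 are all 1, so H_0 = Z.
  H_1: rank ker ∂_1 − rank ∂_2 = (9 − 6) − 0 = 3, and there is no ∂_2, so H_1 = Z^3.

As a check, the Euler characteristic is 7 − 9 = -2, which agrees with 1 − 3 = -2.

Hence the Betti numbers are b_0 = 1, b_1 = 3.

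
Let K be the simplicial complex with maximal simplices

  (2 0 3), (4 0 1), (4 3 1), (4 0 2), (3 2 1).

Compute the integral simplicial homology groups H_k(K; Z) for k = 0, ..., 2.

Order the vertices as 0 < 1 < 2 < 3 < 4. Listing each simplex with vertices in this order, K has dimension 2 with simplices:

  0-simplices (5): [0], [1], [2], [3], [4]
  1-simplices (10): [0,1], [0,2], [0,3], [0,4], [1,2], [1,3], [1,4], [2,3], [2,4], [3,4]
  2-simplices (5): [0,1,4], [0,2,3], [0,2,4], [1,2,3], [1,3,4]

giving chain groups C_0 ≅ Z^5, C_1 ≅ Z^10, C_2 ≅ Z^5.

∂_1: C_1 → C_0 is given by ∂[p,q] = [q] − [p]. For instance
  ∂[0,4] = [4] − [0].
This gives a 5×10 integer matrix of rank 4; reducing to Smith normal form yields diagonal entries (1,1,1,1).

Boundary ∂_2: C_2 → C_1 acts by ∂[p,q,r] = [q,r] − [p,r] + [p,q]. For instance
  ∂[0,2,3] = [2,3] − [0,3] + [0,2],
  ∂[0,2,4] = [2,4] − [0,4] + [0,2].
The 10×5 boundary matrix has rank 5 and Smith normal form diag(1,1,1,1,1).

From H_k ≅ ker(∂_k) / im(∂_{k+1}) we obtain:

  H_0: rank C_0 − rank ∂_1 = 5 − 4 = 1, and the invariant factors of ∂_1 are all 1, so H_0 = Z.
  H_1: rank ker ∂_1 − rank ∂_2 = (10 − 4) − 5 = 1, and the invariant factors of ∂_2 are all 1, so H_1 = Z.
  H_2: rank ker ∂_2 − rank ∂_3 = (5 − 5) − 0 = 0, and there is no ∂_3, so H_2 = 0.

H_0 = Z,  H_1 = Z,  H_2 = 0.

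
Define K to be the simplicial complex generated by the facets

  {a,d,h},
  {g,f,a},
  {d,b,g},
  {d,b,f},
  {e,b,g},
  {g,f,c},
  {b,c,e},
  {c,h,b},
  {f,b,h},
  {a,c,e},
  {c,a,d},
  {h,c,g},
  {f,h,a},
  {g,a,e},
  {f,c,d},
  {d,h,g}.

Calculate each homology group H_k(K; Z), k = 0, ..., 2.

H_0 = Z,  H_1 = Z^2,  H_2 = Z.

K has 8 vertices, 24 edges, 16 triangles.
rank ∂_0 = 0, rank ∂_1 = 7 ⇒ b_0 = 8 − 0 − 7 = 1; all invariant factors of ∂_1 are 1 so no torsion. So H_0 = Z.
rank ∂_1 = 7, rank ∂_2 = 15 ⇒ b_1 = 24 − 7 − 15 = 2; all invariant factors of ∂_2 are 1 so no torsion. So H_1 = Z^2.
rank ∂_2 = 15, rank ∂_3 = 0 ⇒ b_2 = 16 − 15 − 0 = 1. So H_2 = Z.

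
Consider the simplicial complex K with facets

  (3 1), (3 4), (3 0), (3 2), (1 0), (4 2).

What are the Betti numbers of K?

We work with the vertex ordering 0 < 1 < 2 < 3 < 4. The simplices of K, each written with vertices in increasing order, are:

  0-simplices (5): [0], [1], [2], [3], [4]
  1-simplices (6): [0,1], [0,3], [1,3], [2,3], [2,4], [3,4]

so the chain groups are C_0 ≅ Z^5, C_1 ≅ Z^6.

Boundary ∂_1: C_1 → C_0 is given by ∂[p,q] = [q] − [p]. For instance
  ∂[2,4] = [4] − [2].
This gives a 5×6 integer matrix of rank 4; reducing to Smith normal form yields diagonal entries (1,1,1,1).

Now H_k = ker ∂_k / im ∂_{k+1}, so:

  H_0: rank C_0 − rank ∂_1 = 5 − 4 = 1, and the invariant factors of ∂_1 are all 1, so H_0 = Z.
  H_1: rank ker ∂_1 − rank ∂_2 = (6 − 4) − 0 = 2, and there is no ∂_2, so H_1 = Z^2.

(K is a triangulation of a wedge of 2 circles.)

Hence the Betti numbers are b_0 = 1, b_1 = 2.

b_0 = 1, b_1 = 2.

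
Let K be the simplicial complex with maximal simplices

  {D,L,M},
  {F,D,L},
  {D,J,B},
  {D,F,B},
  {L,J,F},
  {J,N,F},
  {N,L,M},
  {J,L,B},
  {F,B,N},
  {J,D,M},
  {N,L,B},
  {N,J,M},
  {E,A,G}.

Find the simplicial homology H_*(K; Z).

Order the vertices as A < B < D < E < F < G < J < L < M < N. Listing each simplex with vertices in this order, K has dimension 2 with simplices:

  0-simplices (10): A, B, D, E, F, G, J, L, M, N
  1-simplices (21): AE, AG, BD, BF, BJ, BL, BN, DF, DJ, DL, DM, EG, FJ, FL, FN, JL, JM, JN, LM, LN, MN
  2-simplices (13): AEG, BDF, BDJ, BFN, BJL, BLN, DFL, DJM, DLM, FJL, FJN, JMN, LMN

so the chain groups are C_0 ≅ Z^10, C_1 ≅ Z^21, C_2 ≅ Z^13.

∂_1: C_1 → C_0 is given by ∂[p,q] = [q] − [p].
The resulting 10×21 matrix has rank 8, and its Smith normal form has invariant factors (1,1,1,1,1,1,1,1).

The boundary map ∂_2: C_2 → C_1 acts by ∂[p,q,r] = [q,r] − [p,r] + [p,q]. For instance
  ∂LMN = MN − LN + LM,
  ∂BDJ = DJ − BJ + BD.
The 21×13 boundary matrix has rank 13 and Smith normal form diag(1,1,1,1,1,1,1,1,1,1,1,1,2).

Now H_k = ker ∂_k / im ∂_{k+1}, so:

  H_0: rank C_0 − rank ∂_1 = 10 − 8 = 2, and the invariant factors of ∂_1 are all 1, so H_0 ≅ Z^2.
  H_1: rank ker ∂_1 − rank ∂_2 = (21 − 8) − 13 = 0, and ∂_2 has invariant factor 2 > 1, so H_1 ≅ Z_2.
  H_2: rank ker ∂_2 − rank ∂_3 = (13 − 13) − 0 = 0, and there is no ∂_3, so H_2 ≅ 0.

As a check, the Euler characteristic is 10 − 21 + 13 = 2, which agrees with 2 − 0 + 0 = 2.

H_0 = Z^2,  H_1 = Z_2,  H_2 = 0.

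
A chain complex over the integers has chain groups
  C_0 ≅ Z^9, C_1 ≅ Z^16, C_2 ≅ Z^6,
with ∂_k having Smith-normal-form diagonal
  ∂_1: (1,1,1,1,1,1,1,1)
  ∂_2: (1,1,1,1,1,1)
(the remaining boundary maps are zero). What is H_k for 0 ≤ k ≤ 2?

H_0 = Z,  H_1 = Z^2,  H_2 = 0.

H_0: b_0 = 9 − 0 − 8 = 1; torsion from ∂_1 factors > 1: none. So H_0 = Z.
H_1: b_1 = 16 − 8 − 6 = 2; torsion from ∂_2 factors > 1: none. So H_1 = Z^2.
H_2: b_2 = 6 − 6 − 0 = 0; torsion from ∂_3 factors > 1: none. So H_2 = 0.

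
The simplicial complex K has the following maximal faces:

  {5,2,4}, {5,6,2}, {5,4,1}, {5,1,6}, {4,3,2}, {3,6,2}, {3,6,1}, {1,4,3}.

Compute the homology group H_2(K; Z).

H_2 = Z.

Fix the vertex order 1 < 2 < 3 < 4 < 5 < 6 and write every simplex with vertices in increasing order. Then dim K = 2 and the simplices of K are:

  0-simplices (6): [1], [2], [3], [4], [5], [6]
  1-simplices (12): [1,3], [1,4], [1,5], [1,6], [2,3], [2,4], [2,5], [2,6], [3,4], [3,6], [4,5], [5,6]
  2-simplices (8): [1,3,4], [1,3,6], [1,4,5], [1,5,6], [2,3,4], [2,3,6], [2,4,5], [2,5,6]

so the chain groups are C_0 ≅ Z^6, C_1 ≅ Z^12, C_2 ≅ Z^8.

Boundary ∂_1: C_1 → C_0 maps an edge to its endpoints' difference, ∂[p,q] = q − p. For instance
  ∂[3,6] = [6] − [3].
This gives a 6×12 integer matrix of rank 5; reducing to Smith normal form yields diagonal entries (1,1,1,1,1).

Boundary ∂_2: C_2 → C_1 maps a triangle to the signed sum of its edges. For instance
  ∂[1,5,6] = [5,6] − [1,6] + [1,5],
  ∂[2,3,6] = [3,6] − [2,6] + [2,3].
As a 12×8 matrix over Z this has rank 7, with invariant factors (1,1,1,1,1,1,1).

Computing H_k = (kernel of ∂_k) / (image of ∂_{k+1}):

  H_2: rank ker ∂_2 − rank ∂_3 = (8 − 7) − 0 = 1, and there is no ∂_3, so H_2 = Z.

(K is a triangulation of the 2-sphere S^2.)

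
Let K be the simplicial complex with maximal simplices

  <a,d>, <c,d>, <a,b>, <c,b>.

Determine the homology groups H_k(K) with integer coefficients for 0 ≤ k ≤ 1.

H_0 = Z,  H_1 = Z.

Fix the vertex order a < b < c < d and write every simplex with vertices in increasing order. Then dim K = 1 and the simplices of K are:

  0-simplices (4): a, b, c, d
  1-simplices (4): ab, ad, bc, cd

so the chain groups are C_0 ≅ Z^4, C_1 ≅ Z^4.

The boundary map ∂_1: C_1 → C_0 is given by ∂[p,q] = [q] − [p]. For instance
  ∂ab = b − a.
This gives a 4×4 integer matrix of rank 3; reducing to Smith normal form yields diagonal entries (1,1,1).

Now H_k = ker ∂_k / im ∂_{k+1}, so:

  H_0: rank C_0 − rank ∂_1 = 4 − 3 = 1, and the invariant factors of ∂_1 are all 1, so H_0 = Z.
  H_1: rank ker ∂_1 − rank ∂_2 = (4 − 3) − 0 = 1, and there is no ∂_2, so H_1 = Z.

(K is a triangulation of the circle S^1.)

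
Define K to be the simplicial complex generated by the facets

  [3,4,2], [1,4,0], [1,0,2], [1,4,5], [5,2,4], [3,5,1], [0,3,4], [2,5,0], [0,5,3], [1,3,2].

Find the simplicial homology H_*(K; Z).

We work with the vertex ordering 0 < 1 < 2 < 3 < 4 < 5. The simplices of K, each written with vertices in increasing order, are:

  0-simplices (6): [0], [1], [2], [3], [4], [5]
  1-simplices (15): [0,1], [0,2], [0,3], [0,4], [0,5], [1,2], [1,3], [1,4], [1,5], [2,3], [2,4], [2,5], [3,4], [3,5], [4,5]
  2-simplices (10): [0,1,2], [0,1,4], [0,2,5], [0,3,4], [0,3,5], [1,2,3], [1,3,5], [1,4,5], [2,3,4], [2,4,5]

giving chain groups C_0 ≅ Z^6, C_1 ≅ Z^15, C_2 ≅ Z^10.

The boundary map ∂_1: C_1 → C_0 maps an edge to its endpoints' difference, ∂[p,q] = q − p. For instance
  ∂[0,4] = [4] − [0].
This gives a 6×15 integer matrix of rank 5; reducing to Smith normal form yields diagonal entries (1,1,1,1,1).

Boundary ∂_2: C_2 → C_1 sends each 2-simplex [p,q,r] to [q,r] − [p,r] + [p,q]. For instance
  ∂[2,3,4] = [3,4] − [2,4] + [2,3],
  ∂[0,2,5] = [2,5] − [0,5] + [0,2].
This gives a 15×10 integer matrix of rank 10; reducing to Smith normal form yields diagonal entries (1,1,1,1,1,1,1,1,1,2).

Computing H_k = (kernel of ∂_k) / (image of ∂_{k+1}):

  H_0: rank C_0 − rank ∂_1 = 6 − 5 = 1, and the invariant factors of ∂_1 are all 1, so H_0 ≅ Z.
  H_1: rank ker ∂_1 − rank ∂_2 = (15 − 5) − 10 = 0, and ∂_2 has invariant factor 2 > 1, so H_1 ≅ Z_2.
  H_2: rank ker ∂_2 − rank ∂_3 = (10 − 10) − 0 = 0, and there is no ∂_3, so H_2 ≅ 0.

(K is a triangulation of the real projective plane RP^2.)

H_0 = Z,  H_1 = Z_2,  H_2 = 0.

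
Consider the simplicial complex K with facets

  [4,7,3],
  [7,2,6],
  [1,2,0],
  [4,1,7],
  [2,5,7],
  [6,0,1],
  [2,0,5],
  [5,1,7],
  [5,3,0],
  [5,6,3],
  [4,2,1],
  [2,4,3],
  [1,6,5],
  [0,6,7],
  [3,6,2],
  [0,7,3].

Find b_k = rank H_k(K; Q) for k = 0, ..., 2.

We work with the vertex ordering 0 < 1 < 2 < 3 < 4 < 5 < 6 < 7. The simplices of K, each written with vertices in increasing order, are:

  0-simplices (8): [0], [1], [2], [3], [4], [5], [6], [7]
  1-simplices (24): (24 of them)
  2-simplices (16): [0,1,2], [0,1,6], [0,2,5], [0,3,5], [0,3,7], [0,6,7], [1,2,4], [1,4,7], [1,5,6], [1,5,7], [2,3,4], [2,3,6], [2,5,7], [2,6,7], [3,4,7], [3,5,6]

Hence C_0 ≅ Z^8, C_1 ≅ Z^24, C_2 ≅ Z^16.

Boundary ∂_1: C_1 → C_0 sends each edge [p,q] (with p < q) to q − p. For instance
  ∂[0,1] = [1] − [0].
This gives a 8×24 integer matrix of rank 7; reducing to Smith normal form yields diagonal entries (1,1,1,1,1,1,1).

The boundary map ∂_2: C_2 → C_1 sends each 2-simplex [p,q,r] to [q,r] − [p,r] + [p,q]. For instance
  ∂[0,3,5] = [3,5] − [0,5] + [0,3],
  ∂[1,4,7] = [4,7] − [1,7] + [1,4].
The 24×16 boundary matrix has rank 15 and Smith normal form diag(1,1,1,1,1,1,1,1,1,1,1,1,1,1,1).

From H_k ≅ ker(∂_k) / im(∂_{k+1}) we obtain:

  H_0: rank C_0 − rank ∂_1 = 8 − 7 = 1, and the invariant factors of ∂_1 are all 1, so H_0 ≅ Z.
  H_1: rank ker ∂_1 − rank ∂_2 = (24 − 7) − 15 = 2, and the invariant factors of ∂_2 are all 1, so H_1 ≅ Z^2.
  H_2: rank ker ∂_2 − rank ∂_3 = (16 − 15) − 0 = 1, and there is no ∂_3, so H_2 ≅ Z.

As a check, the Euler characteristic is 8 − 24 + 16 = 0, which agrees with 1 − 2 + 1 = 0.
(K is a triangulation of the torus T^2.)

Hence the Betti numbers are b_0 = 1, b_1 = 2, b_2 = 1.

b_0 = 1, b_1 = 2, b_2 = 1.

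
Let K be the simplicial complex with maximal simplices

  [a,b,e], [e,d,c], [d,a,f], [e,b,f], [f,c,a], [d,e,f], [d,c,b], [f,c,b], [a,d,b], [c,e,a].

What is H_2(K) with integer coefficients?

Order the vertices as a < b < c < d < e < f. Listing each simplex with vertices in this order, K has dimension 2 with simplices:

  0-simplices (6): a, b, c, d, e, f
  1-simplices (15): ab, ac, ad, ae, af, bc, bd, be, bf, cd, ce, cf, de, df, ef
  2-simplices (10): abd, abe, ace, acf, adf, bcd, bcf, bef, cde, def

so the chain groups are C_0 ≅ Z^6, C_1 ≅ Z^15, C_2 ≅ Z^10.

The boundary map ∂_1: C_1 → C_0 maps an edge to its endpoints' difference, ∂[p,q] = q − p.
The 6×15 boundary matrix has rank 5 and Smith normal form diag(1,1,1,1,1).

Boundary ∂_2: C_2 → C_1 acts by ∂[p,q,r] = [q,r] − [p,r] + [p,q]. For instance
  ∂bcf = cf − bf + bc,
  ∂bcd = cd − bd + bc.
The resulting 15×10 matrix has rank 10, and its Smith normal form has invariant factors (1,1,1,1,1,1,1,1,1,2).

Computing H_k = (kernel of ∂_k) / (image of ∂_{k+1}):

  H_2: rank ker ∂_2 − rank ∂_3 = (10 − 10) − 0 = 0, and there is no ∂_3, so H_2 ≅ 0.

(K is a triangulation of the real projective plane RP^2.)

H_2 ≅ 0.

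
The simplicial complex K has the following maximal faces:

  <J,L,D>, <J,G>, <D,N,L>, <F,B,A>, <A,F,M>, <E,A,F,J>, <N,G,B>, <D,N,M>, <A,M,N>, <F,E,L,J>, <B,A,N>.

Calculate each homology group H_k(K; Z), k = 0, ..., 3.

H_0 = Z,  H_1 = Z^2,  H_2 = 0,  H_3 = 0.

K has 10 vertices, 24 edges, 15 triangles, 2 3-simplices.
rank ∂_0 = 0, rank ∂_1 = 9 ⇒ b_0 = 10 − 0 − 9 = 1; all invariant factors of ∂_1 are 1 so no torsion. So H_0 = Z.
rank ∂_1 = 9, rank ∂_2 = 13 ⇒ b_1 = 24 − 9 − 13 = 2; all invariant factors of ∂_2 are 1 so no torsion. So H_1 = Z^2.
rank ∂_2 = 13, rank ∂_3 = 2 ⇒ b_2 = 15 − 13 − 2 = 0; all invariant factors of ∂_3 are 1 so no torsion. So H_2 = 0.
rank ∂_3 = 2, rank ∂_4 = 0 ⇒ b_3 = 2 − 2 − 0 = 0. So H_3 = 0.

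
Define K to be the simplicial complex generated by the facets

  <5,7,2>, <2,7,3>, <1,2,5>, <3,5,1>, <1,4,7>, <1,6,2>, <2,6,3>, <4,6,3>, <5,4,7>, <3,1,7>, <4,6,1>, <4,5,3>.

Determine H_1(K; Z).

Fix the vertex order 1 < 2 < 3 < 4 < 5 < 6 < 7 and write every simplex with vertices in increasing order. Then dim K = 2 and the simplices of K are:

  0-simplices (7): [1], [2], [3], [4], [5], [6], [7]
  1-simplices (18): [1,2], [1,3], [1,4], [1,5], [1,6], [1,7], [2,3], [2,5], [2,6], [2,7], [3,4], [3,5], [3,6], [3,7], [4,5], [4,6], [4,7], [5,7]
  2-simplices (12): [1,2,5], [1,2,6], [1,3,5], [1,3,7], [1,4,6], [1,4,7], [2,3,6], [2,3,7], [2,5,7], [3,4,5], [3,4,6], [4,5,7]

giving chain groups C_0 ≅ Z^7, C_1 ≅ Z^18, C_2 ≅ Z^12.

Boundary ∂_1: C_1 → C_0 sends each edge [p,q] (with p < q) to q − p. For instance
  ∂[1,7] = [7] − [1].
This gives a 7×18 integer matrix of rank 6; reducing to Smith normal form yields diagonal entries (1,1,1,1,1,1).

∂_2: C_2 → C_1 sends each 2-simplex [p,q,r] to [q,r] − [p,r] + [p,q]. For instance
  ∂[2,3,7] = [3,7] − [2,7] + [2,3],
  ∂[4,5,7] = [5,7] − [4,7] + [4,5].
The 18×12 boundary matrix has rank 12 and Smith normal form diag(1,1,1,1,1,1,1,1,1,1,1,2).

Computing H_k = (kernel of ∂_k) / (image of ∂_{k+1}):

  H_1: rank ker ∂_1 − rank ∂_2 = (18 − 6) − 12 = 0, and ∂_2 has invariant factor 2 > 1, so H_1 ≅ Z/2.

(K is a triangulation of the real projective plane RP^2.)

H_1 = Z/2.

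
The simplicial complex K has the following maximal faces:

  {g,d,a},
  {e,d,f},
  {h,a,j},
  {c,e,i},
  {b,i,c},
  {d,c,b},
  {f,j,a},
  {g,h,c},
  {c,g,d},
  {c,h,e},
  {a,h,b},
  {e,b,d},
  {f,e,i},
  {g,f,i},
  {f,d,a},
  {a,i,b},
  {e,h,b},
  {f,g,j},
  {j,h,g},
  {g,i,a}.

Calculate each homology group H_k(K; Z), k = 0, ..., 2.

H_0 = Z,  H_1 = Z ⊕ Z/2,  H_2 = 0.

Fix the vertex order a < b < c < d < e < f < g < h < i < j and write every simplex with vertices in increasing order. Then dim K = 2 and the simplices of K are:

  0-simplices (10): a, b, c, d, e, f, g, h, i, j
  1-simplices (30): ab, ad, af, ag, ah, ai, aj, bc, bd, be, bh, bi, cd, ce, cg, ch, ci, de, df, dg, ef, eh, ei, fg, fi, fj, gh, gi, gj, hj
  2-simplices (20): abh, abi, adf, adg, afj, agi, ahj, bcd, bci, bde, beh, cdg, ceh, cei, cgh, def, efi, fgi, fgj, ghj

giving chain groups C_0 ≅ Z^10, C_1 ≅ Z^30, C_2 ≅ Z^20.

The boundary map ∂_1: C_1 → C_0 sends each edge [p,q] (with p < q) to q − p.
This gives a 10×30 integer matrix of rank 9; reducing to Smith normal form yields diagonal entries (1,1,1,1,1,1,1,1,1).

The boundary map ∂_2: C_2 → C_1 maps a triangle to the signed sum of its edges. For instance
  ∂beh = eh − bh + be,
  ∂afj = fj − aj + af.
This gives a 30×20 integer matrix of rank 20; reducing to Smith normal form yields diagonal entries (1,1,1,1,1,1,1,1,1,1,1,1,1,1,1,1,1,1,1,2).

Now H_k = ker ∂_k / im ∂_{k+1}, so:

  H_0: rank C_0 − rank ∂_1 = 10 − 9 = 1, and the invariant factors of ∂_1 are all 1, so H_0 ≅ Z.
  H_1: rank ker ∂_1 − rank ∂_2 = (30 − 9) − 20 = 1, and ∂_2 has invariant factor 2 > 1, so H_1 ≅ Z ⊕ Z/2.
  H_2: rank ker ∂_2 − rank ∂_3 = (20 − 20) − 0 = 0, and there is no ∂_3, so H_2 ≅ 0.

As a check, the Euler characteristic is 10 − 30 + 20 = 0, which agrees with 1 − 1 + 0 = 0.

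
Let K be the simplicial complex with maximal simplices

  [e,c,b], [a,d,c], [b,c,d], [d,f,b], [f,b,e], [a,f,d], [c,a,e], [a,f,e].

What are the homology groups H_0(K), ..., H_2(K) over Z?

We work with the vertex ordering a < b < c < d < e < f. The simplices of K, each written with vertices in increasing order, are:

  0-simplices (6): a, b, c, d, e, f
  1-simplices (12): ac, ad, ae, af, bc, bd, be, bf, cd, ce, df, ef
  2-simplices (8): acd, ace, adf, aef, bcd, bce, bdf, bef

Hence C_0 ≅ Z^6, C_1 ≅ Z^12, C_2 ≅ Z^8.

The boundary map ∂_1: C_1 → C_0 sends each edge [p,q] (with p < q) to q − p. For instance
  ∂ad = d − a.
This gives a 6×12 integer matrix of rank 5; reducing to Smith normal form yields diagonal entries (1,1,1,1,1).

∂_2: C_2 → C_1 maps a triangle to the signed sum of its edges. For instance
  ∂acd = cd − ad + ac,
  ∂ace = ce − ae + ac.
This gives a 12×8 integer matrix of rank 7; reducing to Smith normal form yields diagonal entries (1,1,1,1,1,1,1).

Computing H_k = (kernel of ∂_k) / (image of ∂_{k+1}):

  H_0: rank C_0 − rank ∂_1 = 6 − 5 = 1, and the invariant factors of ∂_1 are all 1, so H_0 = Z.
  H_1: rank ker ∂_1 − rank ∂_2 = (12 − 5) − 7 = 0, and the invariant factors of ∂_2 are all 1, so H_1 = 0.
  H_2: rank ker ∂_2 − rank ∂_3 = (8 − 7) − 0 = 1, and there is no ∂_3, so H_2 = Z.

As a check, the Euler characteristic is 6 − 12 + 8 = 2, which agrees with 1 − 0 + 1 = 2.
(K is a triangulation of the 2-sphere S^2.)

H_0 ≅ Z,  H_1 = 0,  H_2 ≅ Z.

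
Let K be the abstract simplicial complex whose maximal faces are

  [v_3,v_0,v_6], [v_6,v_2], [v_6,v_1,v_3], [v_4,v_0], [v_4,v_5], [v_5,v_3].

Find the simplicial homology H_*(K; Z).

Order the vertices as v_0 < v_1 < v_2 < v_3 < v_4 < v_5 < v_6. Listing each simplex with vertices in this order, K has dimension 2 with simplices:

  0-simplices (7): [v_0], [v_1], [v_2], [v_3], [v_4], [v_5], [v_6]
  1-simplices (9): [v_0,v_3], [v_0,v_4], [v_0,v_6], [v_1,v_3], [v_1,v_6], [v_2,v_6], [v_3,v_5], [v_3,v_6], [v_4,v_5]
  2-simplices (2): [v_0,v_3,v_6], [v_1,v_3,v_6]

giving chain groups C_0 ≅ Z^7, C_1 ≅ Z^9, C_2 ≅ Z^2.

∂_1: C_1 → C_0 sends each edge [p,q] (with p < q) to q − p. For instance
  ∂[v_4,v_5] = [v_5] − [v_4].
The 7×9 boundary matrix has rank 6 and Smith normal form diag(1,1,1,1,1,1).

∂_2: C_2 → C_1 sends each 2-simplex [p,q,r] to [q,r] − [p,r] + [p,q]. For instance
  ∂[v_0,v_3,v_6] = [v_3,v_6] − [v_0,v_6] + [v_0,v_3],
  ∂[v_1,v_3,v_6] = [v_3,v_6] − [v_1,v_6] + [v_1,v_3].
This gives a 9×2 integer matrix of rank 2; reducing to Smith normal form yields diagonal entries (1,1).

From H_k ≅ ker(∂_k) / im(∂_{k+1}) we obtain:

  H_0: rank C_0 − rank ∂_1 = 7 − 6 = 1, and the invariant factors of ∂_1 are all 1, so H_0 ≅ Z.
  H_1: rank ker ∂_1 − rank ∂_2 = (9 − 6) − 2 = 1, and the invariant factors of ∂_2 are all 1, so H_1 ≅ Z.
  H_2: rank ker ∂_2 − rank ∂_3 = (2 − 2) − 0 = 0, and there is no ∂_3, so H_2 ≅ 0.

H_0 = Z,  H_1 = Z,  H_2 = 0.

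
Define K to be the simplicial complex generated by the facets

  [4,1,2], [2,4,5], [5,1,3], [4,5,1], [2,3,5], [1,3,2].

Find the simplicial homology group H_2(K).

H_2 ≅ Z.

K has 5 vertices, 9 edges, 6 triangles.
rank ∂_2 = 5, rank ∂_3 = 0 ⇒ b_2 = 6 − 5 − 0 = 1. So H_2 ≅ Z.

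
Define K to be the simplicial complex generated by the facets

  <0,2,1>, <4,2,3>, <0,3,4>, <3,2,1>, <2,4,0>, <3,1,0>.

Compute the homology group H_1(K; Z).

H_1 ≅ 0.

Fix the vertex order 0 < 1 < 2 < 3 < 4 and write every simplex with vertices in increasing order. Then dim K = 2 and the simplices of K are:

  0-simplices (5): [0], [1], [2], [3], [4]
  1-simplices (9): [0,1], [0,2], [0,3], [0,4], [1,2], [1,3], [2,3], [2,4], [3,4]
  2-simplices (6): [0,1,2], [0,1,3], [0,2,4], [0,3,4], [1,2,3], [2,3,4]

giving chain groups C_0 ≅ Z^5, C_1 ≅ Z^9, C_2 ≅ Z^6.

Boundary ∂_1: C_1 → C_0 maps an edge to its endpoints' difference, ∂[p,q] = q − p. For instance
  ∂[2,3] = [3] − [2].
The 5×9 boundary matrix has rank 4 and Smith normal form diag(1,1,1,1).

Boundary ∂_2: C_2 → C_1 maps a triangle to the signed sum of its edges. For instance
  ∂[0,2,4] = [2,4] − [0,4] + [0,2],
  ∂[1,2,3] = [2,3] − [1,3] + [1,2].
As a 9×6 matrix over Z this has rank 5, with invariant factors (1,1,1,1,1).

From H_k ≅ ker(∂_k) / im(∂_{k+1}) we obtain:

  H_1: rank ker ∂_1 − rank ∂_2 = (9 − 4) − 5 = 0, and the invariant factors of ∂_2 are all 1, so H_1 ≅ 0.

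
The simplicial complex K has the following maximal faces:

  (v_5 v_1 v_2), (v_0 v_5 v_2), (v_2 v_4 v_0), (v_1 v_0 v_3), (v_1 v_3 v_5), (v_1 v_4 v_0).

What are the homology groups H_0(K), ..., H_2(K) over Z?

We work with the vertex ordering v_0 < v_1 < v_2 < v_3 < v_4 < v_5. The simplices of K, each written with vertices in increasing order, are:

  0-simplices (6): [v_0], [v_1], [v_2], [v_3], [v_4], [v_5]
  1-simplices (12): [v_0,v_1], [v_0,v_2], [v_0,v_3], [v_0,v_4], [v_0,v_5], [v_1,v_2], [v_1,v_3], [v_1,v_4], [v_1,v_5], [v_2,v_4], [v_2,v_5], [v_3,v_5]
  2-simplices (6): [v_0,v_1,v_3], [v_0,v_1,v_4], [v_0,v_2,v_4], [v_0,v_2,v_5], [v_1,v_2,v_5], [v_1,v_3,v_5]

so the chain groups are C_0 ≅ Z^6, C_1 ≅ Z^12, C_2 ≅ Z^6.

∂_1: C_1 → C_0 maps an edge to its endpoints' difference, ∂[p,q] = q − p. For instance
  ∂[v_0,v_2] = [v_2] − [v_0].
This gives a 6×12 integer matrix of rank 5; reducing to Smith normal form yields diagonal entries (1,1,1,1,1).

The boundary map ∂_2: C_2 → C_1 maps a triangle to the signed sum of its edges. For instance
  ∂[v_1,v_3,v_5] = [v_3,v_5] − [v_1,v_5] + [v_1,v_3],
  ∂[v_0,v_1,v_3] = [v_1,v_3] − [v_0,v_3] + [v_0,v_1].
The resulting 12×6 matrix has rank 6, and its Smith normal form has invariant factors (1,1,1,1,1,1).

Now H_k = ker ∂_k / im ∂_{k+1}, so:

  H_0: rank C_0 − rank ∂_1 = 6 − 5 = 1, and the invariant factors of ∂_1 are all 1, so H_0 ≅ Z.
  H_1: rank ker ∂_1 − rank ∂_2 = (12 − 5) − 6 = 1, and the invariant factors of ∂_2 are all 1, so H_1 ≅ Z.
  H_2: rank ker ∂_2 − rank ∂_3 = (6 − 6) − 0 = 0, and there is no ∂_3, so H_2 ≅ 0.

As a check, the Euler characteristic is 6 − 12 + 6 = 0, which agrees with 1 − 1 + 0 = 0.

H_0 = Z,  H_1 = Z,  H_2 = 0.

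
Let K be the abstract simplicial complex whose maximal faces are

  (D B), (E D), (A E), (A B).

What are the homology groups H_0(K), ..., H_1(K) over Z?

H_0 = Z,  H_1 = Z.

Take the total order A < B < D < E on the vertex set. Then K (dimension 1) consists of the simplices:

  0-simplices (4): A, B, D, E
  1-simplices (4): AB, AE, BD, DE

giving chain groups C_0 ≅ Z^4, C_1 ≅ Z^4.

The boundary map ∂_1: C_1 → C_0 maps an edge to its endpoints' difference, ∂[p,q] = q − p.
The resulting 4×4 matrix has rank 3, and its Smith normal form has invariant factors (1,1,1).

Computing H_k = (kernel of ∂_k) / (image of ∂_{k+1}):

  H_0: rank C_0 − rank ∂_1 = 4 − 3 = 1, and the invariant factors of ∂_1 are all 1, so H_0 = Z.
  H_1: rank ker ∂_1 − rank ∂_2 = (4 − 3) − 0 = 1, and there is no ∂_2, so H_1 = Z.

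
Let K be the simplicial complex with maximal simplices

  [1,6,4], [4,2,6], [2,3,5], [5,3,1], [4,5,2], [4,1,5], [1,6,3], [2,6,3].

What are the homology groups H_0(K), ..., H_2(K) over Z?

Fix the vertex order 1 < 2 < 3 < 4 < 5 < 6 and write every simplex with vertices in increasing order. Then dim K = 2 and the simplices of K are:

  0-simplices (6): [1], [2], [3], [4], [5], [6]
  1-simplices (12): [1,3], [1,4], [1,5], [1,6], [2,3], [2,4], [2,5], [2,6], [3,5], [3,6], [4,5], [4,6]
  2-simplices (8): [1,3,5], [1,3,6], [1,4,5], [1,4,6], [2,3,5], [2,3,6], [2,4,5], [2,4,6]

giving chain groups C_0 ≅ Z^6, C_1 ≅ Z^12, C_2 ≅ Z^8.

∂_1: C_1 → C_0 maps an edge to its endpoints' difference, ∂[p,q] = q − p. For instance
  ∂[1,5] = [5] − [1].
This gives a 6×12 integer matrix of rank 5; reducing to Smith normal form yields diagonal entries (1,1,1,1,1).

∂_2: C_2 → C_1 maps a triangle to the signed sum of its edges. For instance
  ∂[2,3,6] = [3,6] − [2,6] + [2,3],
  ∂[1,4,5] = [4,5] − [1,5] + [1,4].
The resulting 12×8 matrix has rank 7, and its Smith normal form has invariant factors (1,1,1,1,1,1,1).

Computing H_k = (kernel of ∂_k) / (image of ∂_{k+1}):

  H_0: rank C_0 − rank ∂_1 = 6 − 5 = 1, and the invariant factors of ∂_1 are all 1, so H_0 ≅ Z.
  H_1: rank ker ∂_1 − rank ∂_2 = (12 − 5) − 7 = 0, and the invariant factors of ∂_2 are all 1, so H_1 ≅ 0.
  H_2: rank ker ∂_2 − rank ∂_3 = (8 − 7) − 0 = 1, and there is no ∂_3, so H_2 ≅ Z.

As a check, the Euler characteristic is 6 − 12 + 8 = 2, which agrees with 1 − 0 + 1 = 2.

H_0 ≅ Z,  H_1 = 0,  H_2 ≅ Z.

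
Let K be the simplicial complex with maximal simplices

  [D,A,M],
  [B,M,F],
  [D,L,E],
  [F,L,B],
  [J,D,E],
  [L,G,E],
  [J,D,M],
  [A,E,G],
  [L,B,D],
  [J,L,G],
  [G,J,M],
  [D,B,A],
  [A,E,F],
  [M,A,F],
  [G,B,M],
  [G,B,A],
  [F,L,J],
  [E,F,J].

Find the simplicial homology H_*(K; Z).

We work with the vertex ordering A < B < D < E < F < G < J < L < M. The simplices of K, each written with vertices in increasing order, are:

  0-simplices (9): A, B, D, E, F, G, J, L, M
  1-simplices (27): AB, AD, AE, AF, AG, AM, BD, BF, BG, BL, BM, DE, DJ, DL, DM, EF, EG, EJ, EL, FJ, FL, FM, GJ, GL, GM, JL, JM
  2-simplices (18): ABD, ABG, ADM, AEF, AEG, AFM, BDL, BFL, BFM, BGM, DEJ, DEL, DJM, EFJ, EGL, FJL, GJL, GJM

giving chain groups C_0 ≅ Z^9, C_1 ≅ Z^27, C_2 ≅ Z^18.

Boundary ∂_1: C_1 → C_0 is given by ∂[p,q] = [q] − [p]. For instance
  ∂EG = G − E.
The resulting 9×27 matrix has rank 8, and its Smith normal form has invariant factors (1,1,1,1,1,1,1,1).

Boundary ∂_2: C_2 → C_1 sends each 2-simplex [p,q,r] to [q,r] − [p,r] + [p,q]. For instance
  ∂DEL = EL − DL + DE,
  ∂BGM = GM − BM + BG.
The resulting 27×18 matrix has rank 18, and its Smith normal form has invariant factors (1,1,1,1,1,1,1,1,1,1,1,1,1,1,1,1,1,2).

Now H_k = ker ∂_k / im ∂_{k+1}, so:

  H_0: rank C_0 − rank ∂_1 = 9 − 8 = 1, and the invariant factors of ∂_1 are all 1, so H_0 ≅ Z.
  H_1: rank ker ∂_1 − rank ∂_2 = (27 − 8) − 18 = 1, and ∂_2 has invariant factor 2 > 1, so H_1 ≅ Z × Z/2.
  H_2: rank ker ∂_2 − rank ∂_3 = (18 − 18) − 0 = 0, and there is no ∂_3, so H_2 ≅ 0.

H_0 = Z,  H_1 = Z × Z/2,  H_2 = 0.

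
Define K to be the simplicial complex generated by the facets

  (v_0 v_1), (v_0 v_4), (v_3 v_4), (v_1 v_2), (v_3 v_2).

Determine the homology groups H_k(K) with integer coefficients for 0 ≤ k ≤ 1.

K has 5 vertices, 5 edges.
rank ∂_0 = 0, rank ∂_1 = 4 ⇒ b_0 = 5 − 0 − 4 = 1; all invariant factors of ∂_1 are 1 so no torsion. So H_0 = Z.
rank ∂_1 = 4, rank ∂_2 = 0 ⇒ b_1 = 5 − 4 − 0 = 1. So H_1 = Z.

H_0 ≅ Z,  H_1 ≅ Z.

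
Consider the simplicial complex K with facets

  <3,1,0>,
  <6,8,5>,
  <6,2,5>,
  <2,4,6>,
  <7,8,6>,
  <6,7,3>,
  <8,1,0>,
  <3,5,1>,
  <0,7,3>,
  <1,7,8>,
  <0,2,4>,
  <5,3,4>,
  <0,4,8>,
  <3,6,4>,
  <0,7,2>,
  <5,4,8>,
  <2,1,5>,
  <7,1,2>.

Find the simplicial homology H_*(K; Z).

We work with the vertex ordering 0 < 1 < 2 < 3 < 4 < 5 < 6 < 7 < 8. The simplices of K, each written with vertices in increasing order, are:

  0-simplices (9): [0], [1], [2], [3], [4], [5], [6], [7], [8]
  1-simplices (27): (27 of them)
  2-simplices (18): [0,1,3], [0,1,8], [0,2,4], [0,2,7], [0,3,7], [0,4,8], [1,2,5], [1,2,7], [1,3,5], [1,7,8], [2,4,6], [2,5,6], [3,4,5], [3,4,6], [3,6,7], [4,5,8], [5,6,8], [6,7,8]

giving chain groups C_0 ≅ Z^9, C_1 ≅ Z^27, C_2 ≅ Z^18.

∂_1: C_1 → C_0 maps an edge to its endpoints' difference, ∂[p,q] = q − p.
The resulting 9×27 matrix has rank 8, and its Smith normal form has invariant factors (1,1,1,1,1,1,1,1).

Boundary ∂_2: C_2 → C_1 acts by ∂[p,q,r] = [q,r] − [p,r] + [p,q]. For instance
  ∂[0,1,3] = [1,3] − [0,3] + [0,1],
  ∂[0,3,7] = [3,7] − [0,7] + [0,3].
The resulting 27×18 matrix has rank 18, and its Smith normal form has invariant factors (1,1,1,1,1,1,1,1,1,1,1,1,1,1,1,1,1,2).

Reading off H_k = ker ∂_k / im ∂_{k+1}:

  H_0: rank C_0 − rank ∂_1 = 9 − 8 = 1, and the invariant factors of ∂_1 are all 1, so H_0 ≅ Z.
  H_1: rank ker ∂_1 − rank ∂_2 = (27 − 8) − 18 = 1, and ∂_2 has invariant factor 2 > 1, so H_1 ≅ Z ⊕ Z/2.
  H_2: rank ker ∂_2 − rank ∂_3 = (18 − 18) − 0 = 0, and there is no ∂_3, so H_2 ≅ 0.

H_0 ≅ Z,  H_1 ≅ Z ⊕ Z/2,  H_2 = 0.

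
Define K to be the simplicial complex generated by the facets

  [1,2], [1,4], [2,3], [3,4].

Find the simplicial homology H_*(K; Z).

H_0 ≅ Z,  H_1 ≅ Z.

Take the total order 1 < 2 < 3 < 4 on the vertex set. Then K (dimension 1) consists of the simplices:

  0-simplices (4): [1], [2], [3], [4]
  1-simplices (4): [1,2], [1,4], [2,3], [3,4]

so the chain groups are C_0 ≅ Z^4, C_1 ≅ Z^4.

The boundary map ∂_1: C_1 → C_0 is given by ∂[p,q] = [q] − [p]. For instance
  ∂[1,2] = [2] − [1].
This gives a 4×4 integer matrix of rank 3; reducing to Smith normal form yields diagonal entries (1,1,1).

From H_k ≅ ker(∂_k) / im(∂_{k+1}) we obtain:

  H_0: rank C_0 − rank ∂_1 = 4 − 3 = 1, and the invariant factors of ∂_1 are all 1, so H_0 = Z.
  H_1: rank ker ∂_1 − rank ∂_2 = (4 − 3) − 0 = 1, and there is no ∂_2, so H_1 = Z.

As a check, the Euler characteristic is 4 − 4 = 0, which agrees with 1 − 1 = 0.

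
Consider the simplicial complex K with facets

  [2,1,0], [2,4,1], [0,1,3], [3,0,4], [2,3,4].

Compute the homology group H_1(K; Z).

H_1 ≅ Z.

Take the total order 0 < 1 < 2 < 3 < 4 on the vertex set. Then K (dimension 2) consists of the simplices:

  0-simplices (5): [0], [1], [2], [3], [4]
  1-simplices (10): [0,1], [0,2], [0,3], [0,4], [1,2], [1,3], [1,4], [2,3], [2,4], [3,4]
  2-simplices (5): [0,1,2], [0,1,3], [0,3,4], [1,2,4], [2,3,4]

giving chain groups C_0 ≅ Z^5, C_1 ≅ Z^10, C_2 ≅ Z^5.

Boundary ∂_1: C_1 → C_0 maps an edge to its endpoints' difference, ∂[p,q] = q − p.
The resulting 5×10 matrix has rank 4, and its Smith normal form has invariant factors (1,1,1,1).

∂_2: C_2 → C_1 sends each 2-simplex [p,q,r] to [q,r] − [p,r] + [p,q]. For instance
  ∂[0,1,2] = [1,2] − [0,2] + [0,1],
  ∂[2,3,4] = [3,4] − [2,4] + [2,3].
The 10×5 boundary matrix has rank 5 and Smith normal form diag(1,1,1,1,1).

Now H_k = ker ∂_k / im ∂_{k+1}, so:

  H_1: rank ker ∂_1 − rank ∂_2 = (10 − 4) − 5 = 1, and the invariant factors of ∂_2 are all 1, so H_1 = Z.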